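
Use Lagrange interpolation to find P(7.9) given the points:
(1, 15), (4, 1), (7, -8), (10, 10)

Lagrange interpolation formula:
P(x) = Σ yᵢ × Lᵢ(x)
where Lᵢ(x) = Π_{j≠i} (x - xⱼ)/(xᵢ - xⱼ)

L_0(7.9) = (7.9 - 4)/(1 - 4) × (7.9 - 7)/(1 - 7) × (7.9 - 10)/(1 - 10) = 0.045500
L_1(7.9) = (7.9 - 1)/(4 - 1) × (7.9 - 7)/(4 - 7) × (7.9 - 10)/(4 - 10) = -0.241500
L_2(7.9) = (7.9 - 1)/(7 - 1) × (7.9 - 4)/(7 - 4) × (7.9 - 10)/(7 - 10) = 1.046500
L_3(7.9) = (7.9 - 1)/(10 - 1) × (7.9 - 4)/(10 - 4) × (7.9 - 7)/(10 - 7) = 0.149500

P(7.9) = 15×L_0(7.9) + 1×L_1(7.9) + (-8)×L_2(7.9) + 10×L_3(7.9)
P(7.9) = -6.436000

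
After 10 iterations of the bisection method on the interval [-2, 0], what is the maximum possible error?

Bisection error bound: |error| ≤ (b-a)/2^n
|error| ≤ (0 - (-2))/2^10 = 2/2^10
|error| ≤ 0.0019531250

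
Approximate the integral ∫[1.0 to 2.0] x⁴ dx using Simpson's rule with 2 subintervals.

f(x) = x⁴
a = 1.0, b = 2.0, n = 2
h = (b - a)/n = 0.500000

Simpson's rule: (h/3)[f(x₀) + 4f(x₁) + 2f(x₂) + ... + f(xₙ)]

x_0 = 1.0000, f(x_0) = 1.000000, coefficient = 1
x_1 = 1.5000, f(x_1) = 5.062500, coefficient = 4
x_2 = 2.0000, f(x_2) = 16.000000, coefficient = 1

I ≈ (0.500000/3) × 37.250000 = 6.208333
Exact value: 6.200000
Error: 0.008333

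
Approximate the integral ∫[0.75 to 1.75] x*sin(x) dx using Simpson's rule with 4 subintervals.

f(x) = x*sin(x)
a = 0.75, b = 1.75, n = 4
h = (b - a)/n = 0.250000

Simpson's rule: (h/3)[f(x₀) + 4f(x₁) + 2f(x₂) + ... + f(xₙ)]

x_0 = 0.7500, f(x_0) = 0.511229, coefficient = 1
x_1 = 1.0000, f(x_1) = 0.841471, coefficient = 4
x_2 = 1.2500, f(x_2) = 1.186231, coefficient = 2
x_3 = 1.5000, f(x_3) = 1.496242, coefficient = 4
x_4 = 1.7500, f(x_4) = 1.721975, coefficient = 1

I ≈ (0.250000/3) × 13.956520 = 1.163043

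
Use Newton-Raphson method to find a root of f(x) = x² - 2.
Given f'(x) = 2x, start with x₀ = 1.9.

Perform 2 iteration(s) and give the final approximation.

f(x) = x² - 2
f'(x) = 2x
x₀ = 1.9

Newton-Raphson formula: x_{n+1} = x_n - f(x_n)/f'(x_n)

Iteration 1:
  f(1.900000) = 1.610000
  f'(1.900000) = 3.800000
  x_1 = 1.900000 - 1.610000/3.800000 = 1.476316
Iteration 2:
  f(1.476316) = 0.179508
  f'(1.476316) = 2.952632
  x_2 = 1.476316 - 0.179508/2.952632 = 1.415520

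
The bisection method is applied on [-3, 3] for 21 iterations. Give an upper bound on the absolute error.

Bisection error bound: |error| ≤ (b-a)/2^n
|error| ≤ (3 - (-3))/2^21 = 6/2^21
|error| ≤ 0.0000028610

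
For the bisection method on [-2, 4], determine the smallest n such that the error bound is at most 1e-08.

We need (b-a)/2^n ≤ 1e-08
(4 - (-2))/2^n ≤ 1e-08
6/2^n ≤ 1e-08
2^n ≥ 600000000
n ≥ log₂(600000000) = 29.16
n ≥ 30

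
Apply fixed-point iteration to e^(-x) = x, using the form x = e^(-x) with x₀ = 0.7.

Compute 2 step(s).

Equation: e^(-x) = x
Fixed-point form: x = e^(-x)
x₀ = 0.7

x_1 = g(0.700000) = 0.496585
x_2 = g(0.496585) = 0.608605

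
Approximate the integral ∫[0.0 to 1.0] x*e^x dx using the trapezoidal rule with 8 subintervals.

f(x) = x*e^x
a = 0.0, b = 1.0, n = 8
h = (b - a)/n = 0.125000

Trapezoidal rule: (h/2)[f(x₀) + 2f(x₁) + 2f(x₂) + ... + f(xₙ)]

x_0 = 0.0000, f(x_0) = 0.000000, coefficient = 1
x_1 = 0.1250, f(x_1) = 0.141644, coefficient = 2
x_2 = 0.2500, f(x_2) = 0.321006, coefficient = 2
x_3 = 0.3750, f(x_3) = 0.545622, coefficient = 2
x_4 = 0.5000, f(x_4) = 0.824361, coefficient = 2
x_5 = 0.6250, f(x_5) = 1.167654, coefficient = 2
x_6 = 0.7500, f(x_6) = 1.587750, coefficient = 2
x_7 = 0.8750, f(x_7) = 2.099016, coefficient = 2
x_8 = 1.0000, f(x_8) = 2.718282, coefficient = 1

I ≈ (0.125000/2) × 16.092386 = 1.005774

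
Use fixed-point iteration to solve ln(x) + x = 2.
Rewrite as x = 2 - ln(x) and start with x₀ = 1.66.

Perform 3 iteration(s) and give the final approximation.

Equation: ln(x) + x = 2
Fixed-point form: x = 2 - ln(x)
x₀ = 1.66

x_1 = g(1.660000) = 1.493182
x_2 = g(1.493182) = 1.599090
x_3 = g(1.599090) = 1.530565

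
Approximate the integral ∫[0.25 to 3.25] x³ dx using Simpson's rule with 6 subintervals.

f(x) = x³
a = 0.25, b = 3.25, n = 6
h = (b - a)/n = 0.500000

Simpson's rule: (h/3)[f(x₀) + 4f(x₁) + 2f(x₂) + ... + f(xₙ)]

x_0 = 0.2500, f(x_0) = 0.015625, coefficient = 1
x_1 = 0.7500, f(x_1) = 0.421875, coefficient = 4
x_2 = 1.2500, f(x_2) = 1.953125, coefficient = 2
x_3 = 1.7500, f(x_3) = 5.359375, coefficient = 4
x_4 = 2.2500, f(x_4) = 11.390625, coefficient = 2
x_5 = 2.7500, f(x_5) = 20.796875, coefficient = 4
x_6 = 3.2500, f(x_6) = 34.328125, coefficient = 1

I ≈ (0.500000/3) × 167.343750 = 27.890625
Exact value: 27.890625
Error: 0.000000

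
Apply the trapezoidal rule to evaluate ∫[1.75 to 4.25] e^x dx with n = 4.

f(x) = e^x
a = 1.75, b = 4.25, n = 4
h = (b - a)/n = 0.625000

Trapezoidal rule: (h/2)[f(x₀) + 2f(x₁) + 2f(x₂) + ... + f(xₙ)]

x_0 = 1.7500, f(x_0) = 5.754603, coefficient = 1
x_1 = 2.3750, f(x_1) = 10.751013, coefficient = 2
x_2 = 3.0000, f(x_2) = 20.085537, coefficient = 2
x_3 = 3.6250, f(x_3) = 37.524723, coefficient = 2
x_4 = 4.2500, f(x_4) = 70.105412, coefficient = 1

I ≈ (0.625000/2) × 212.582562 = 66.432050
Exact value: 64.350810
Error: 2.081241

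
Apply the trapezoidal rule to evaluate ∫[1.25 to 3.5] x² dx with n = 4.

f(x) = x²
a = 1.25, b = 3.5, n = 4
h = (b - a)/n = 0.562500

Trapezoidal rule: (h/2)[f(x₀) + 2f(x₁) + 2f(x₂) + ... + f(xₙ)]

x_0 = 1.2500, f(x_0) = 1.562500, coefficient = 1
x_1 = 1.8125, f(x_1) = 3.285156, coefficient = 2
x_2 = 2.3750, f(x_2) = 5.640625, coefficient = 2
x_3 = 2.9375, f(x_3) = 8.628906, coefficient = 2
x_4 = 3.5000, f(x_4) = 12.250000, coefficient = 1

I ≈ (0.562500/2) × 48.921875 = 13.759277
Exact value: 13.640625
Error: 0.118652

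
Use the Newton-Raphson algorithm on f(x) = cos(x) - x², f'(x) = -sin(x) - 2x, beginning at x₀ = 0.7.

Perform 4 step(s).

f(x) = cos(x) - x²
f'(x) = -sin(x) - 2x
x₀ = 0.7

Newton-Raphson formula: x_{n+1} = x_n - f(x_n)/f'(x_n)

Iteration 1:
  f(0.700000) = 0.274842
  f'(0.700000) = -2.044218
  x_1 = 0.700000 - 0.274842/(-2.044218) = 0.834449
Iteration 2:
  f(0.834449) = -0.024718
  f'(0.834449) = -2.409823
  x_2 = 0.834449 - (-0.024718)/(-2.409823) = 0.824191
Iteration 3:
  f(0.824191) = -0.000141
  f'(0.824191) = -2.382382
  x_3 = 0.824191 - (-0.000141)/(-2.382382) = 0.824132
Iteration 4:
  f(0.824132) = 0.000000
  f'(0.824132) = -2.382223
  x_4 = 0.824132 - 0.000000/(-2.382223) = 0.824132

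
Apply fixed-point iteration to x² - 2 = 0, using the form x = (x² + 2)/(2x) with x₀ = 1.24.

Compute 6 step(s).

Equation: x² - 2 = 0
Fixed-point form: x = (x² + 2)/(2x)
x₀ = 1.24

x_1 = g(1.240000) = 1.426452
x_2 = g(1.426452) = 1.414266
x_3 = g(1.414266) = 1.414214
x_4 = g(1.414214) = 1.414214
x_5 = g(1.414214) = 1.414214
x_6 = g(1.414214) = 1.414214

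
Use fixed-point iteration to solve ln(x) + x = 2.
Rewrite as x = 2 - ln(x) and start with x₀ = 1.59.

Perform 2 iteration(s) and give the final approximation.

Equation: ln(x) + x = 2
Fixed-point form: x = 2 - ln(x)
x₀ = 1.59

x_1 = g(1.590000) = 1.536266
x_2 = g(1.536266) = 1.570645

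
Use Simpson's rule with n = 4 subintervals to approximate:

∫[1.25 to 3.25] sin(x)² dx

f(x) = sin(x)²
a = 1.25, b = 3.25, n = 4
h = (b - a)/n = 0.500000

Simpson's rule: (h/3)[f(x₀) + 4f(x₁) + 2f(x₂) + ... + f(xₙ)]

x_0 = 1.2500, f(x_0) = 0.900572, coefficient = 1
x_1 = 1.7500, f(x_1) = 0.968228, coefficient = 4
x_2 = 2.2500, f(x_2) = 0.605398, coefficient = 2
x_3 = 2.7500, f(x_3) = 0.145665, coefficient = 4
x_4 = 3.2500, f(x_4) = 0.011706, coefficient = 1

I ≈ (0.500000/3) × 6.578648 = 1.096441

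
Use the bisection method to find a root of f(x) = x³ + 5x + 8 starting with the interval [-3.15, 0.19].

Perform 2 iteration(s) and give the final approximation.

f(x) = x³ + 5x + 8
Initial interval: [-3.15, 0.19]

Iteration 1:
  c_1 = (-3.150000 + 0.190000)/2 = -1.480000
  f(c_1) = f(-1.480000) = -2.641792
  f(a) × f(c) ≥ 0, new interval: [-1.480000, 0.190000]
Iteration 2:
  c_2 = (-1.480000 + 0.190000)/2 = -0.645000
  f(c_2) = f(-0.645000) = 4.506664
  f(a) × f(c) < 0, new interval: [-1.480000, -0.645000]

After 2 iteration(s), the approximation is c_2 = -0.645000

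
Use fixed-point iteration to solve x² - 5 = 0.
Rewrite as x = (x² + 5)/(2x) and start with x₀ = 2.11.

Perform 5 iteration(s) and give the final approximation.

Equation: x² - 5 = 0
Fixed-point form: x = (x² + 5)/(2x)
x₀ = 2.11

x_1 = g(2.110000) = 2.239834
x_2 = g(2.239834) = 2.236071
x_3 = g(2.236071) = 2.236068
x_4 = g(2.236068) = 2.236068
x_5 = g(2.236068) = 2.236068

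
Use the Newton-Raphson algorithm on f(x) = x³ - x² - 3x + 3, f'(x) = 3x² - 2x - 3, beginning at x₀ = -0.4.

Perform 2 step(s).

f(x) = x³ - x² - 3x + 3
f'(x) = 3x² - 2x - 3
x₀ = -0.4

Newton-Raphson formula: x_{n+1} = x_n - f(x_n)/f'(x_n)

Iteration 1:
  f(-0.400000) = 3.976000
  f'(-0.400000) = -1.720000
  x_1 = -0.400000 - 3.976000/(-1.720000) = 1.911628
Iteration 2:
  f(1.911628) = 0.596498
  f'(1.911628) = 4.139708
  x_2 = 1.911628 - 0.596498/4.139708 = 1.767536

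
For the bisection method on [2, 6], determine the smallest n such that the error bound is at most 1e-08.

We need (b-a)/2^n ≤ 1e-08
(6 - 2)/2^n ≤ 1e-08
4/2^n ≤ 1e-08
2^n ≥ 400000000
n ≥ log₂(400000000) = 28.58
n ≥ 29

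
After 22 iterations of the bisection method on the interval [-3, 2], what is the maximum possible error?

Bisection error bound: |error| ≤ (b-a)/2^n
|error| ≤ (2 - (-3))/2^22 = 5/2^22
|error| ≤ 0.0000011921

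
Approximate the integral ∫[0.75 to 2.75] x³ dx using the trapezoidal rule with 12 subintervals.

f(x) = x³
a = 0.75, b = 2.75, n = 12
h = (b - a)/n = 0.166667

Trapezoidal rule: (h/2)[f(x₀) + 2f(x₁) + 2f(x₂) + ... + f(xₙ)]

x_0 = 0.7500, f(x_0) = 0.421875, coefficient = 1
x_1 = 0.9167, f(x_1) = 0.770255, coefficient = 2
x_2 = 1.0833, f(x_2) = 1.271412, coefficient = 2
x_3 = 1.2500, f(x_3) = 1.953125, coefficient = 2
x_4 = 1.4167, f(x_4) = 2.843171, coefficient = 2
x_5 = 1.5833, f(x_5) = 3.969329, coefficient = 2
x_6 = 1.7500, f(x_6) = 5.359375, coefficient = 2
x_7 = 1.9167, f(x_7) = 7.041088, coefficient = 2
x_8 = 2.0833, f(x_8) = 9.042245, coefficient = 2
x_9 = 2.2500, f(x_9) = 11.390625, coefficient = 2
x_10 = 2.4167, f(x_10) = 14.114005, coefficient = 2
x_11 = 2.5833, f(x_11) = 17.240162, coefficient = 2
x_12 = 2.7500, f(x_12) = 20.796875, coefficient = 1

I ≈ (0.166667/2) × 171.208333 = 14.267361
Exact value: 14.218750
Error: 0.048611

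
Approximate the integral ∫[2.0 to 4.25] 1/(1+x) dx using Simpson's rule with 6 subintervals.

f(x) = 1/(1+x)
a = 2.0, b = 4.25, n = 6
h = (b - a)/n = 0.375000

Simpson's rule: (h/3)[f(x₀) + 4f(x₁) + 2f(x₂) + ... + f(xₙ)]

x_0 = 2.0000, f(x_0) = 0.333333, coefficient = 1
x_1 = 2.3750, f(x_1) = 0.296296, coefficient = 4
x_2 = 2.7500, f(x_2) = 0.266667, coefficient = 2
x_3 = 3.1250, f(x_3) = 0.242424, coefficient = 4
x_4 = 3.5000, f(x_4) = 0.222222, coefficient = 2
x_5 = 3.8750, f(x_5) = 0.205128, coefficient = 4
x_6 = 4.2500, f(x_6) = 0.190476, coefficient = 1

I ≈ (0.375000/3) × 4.476982 = 0.559623
Exact value: 0.559616
Error: 0.000007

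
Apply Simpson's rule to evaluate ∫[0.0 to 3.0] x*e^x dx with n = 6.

f(x) = x*e^x
a = 0.0, b = 3.0, n = 6
h = (b - a)/n = 0.500000

Simpson's rule: (h/3)[f(x₀) + 4f(x₁) + 2f(x₂) + ... + f(xₙ)]

x_0 = 0.0000, f(x_0) = 0.000000, coefficient = 1
x_1 = 0.5000, f(x_1) = 0.824361, coefficient = 4
x_2 = 1.0000, f(x_2) = 2.718282, coefficient = 2
x_3 = 1.5000, f(x_3) = 6.722534, coefficient = 4
x_4 = 2.0000, f(x_4) = 14.778112, coefficient = 2
x_5 = 2.5000, f(x_5) = 30.456235, coefficient = 4
x_6 = 3.0000, f(x_6) = 60.256611, coefficient = 1

I ≈ (0.500000/3) × 247.261915 = 41.210319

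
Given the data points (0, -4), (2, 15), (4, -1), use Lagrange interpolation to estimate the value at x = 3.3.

Lagrange interpolation formula:
P(x) = Σ yᵢ × Lᵢ(x)
where Lᵢ(x) = Π_{j≠i} (x - xⱼ)/(xᵢ - xⱼ)

L_0(3.3) = (3.3 - 2)/(0 - 2) × (3.3 - 4)/(0 - 4) = -0.113750
L_1(3.3) = (3.3 - 0)/(2 - 0) × (3.3 - 4)/(2 - 4) = 0.577500
L_2(3.3) = (3.3 - 0)/(4 - 0) × (3.3 - 2)/(4 - 2) = 0.536250

P(3.3) = (-4)×L_0(3.3) + 15×L_1(3.3) + (-1)×L_2(3.3)
P(3.3) = 8.581250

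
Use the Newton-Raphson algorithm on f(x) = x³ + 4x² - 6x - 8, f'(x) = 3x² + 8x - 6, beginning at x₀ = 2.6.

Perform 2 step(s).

f(x) = x³ + 4x² - 6x - 8
f'(x) = 3x² + 8x - 6
x₀ = 2.6

Newton-Raphson formula: x_{n+1} = x_n - f(x_n)/f'(x_n)

Iteration 1:
  f(2.600000) = 21.016000
  f'(2.600000) = 35.080000
  x_1 = 2.600000 - 21.016000/35.080000 = 2.000912
Iteration 2:
  f(2.000912) = 4.020077
  f'(2.000912) = 22.018247
  x_2 = 2.000912 - 4.020077/22.018247 = 1.818333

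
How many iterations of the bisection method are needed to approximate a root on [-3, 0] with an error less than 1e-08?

We need (b-a)/2^n ≤ 1e-08
(0 - (-3))/2^n ≤ 1e-08
3/2^n ≤ 1e-08
2^n ≥ 300000000
n ≥ log₂(300000000) = 28.16
n ≥ 29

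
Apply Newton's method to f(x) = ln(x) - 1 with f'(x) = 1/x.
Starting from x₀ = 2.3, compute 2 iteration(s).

f(x) = ln(x) - 1
f'(x) = 1/x
x₀ = 2.3

Newton-Raphson formula: x_{n+1} = x_n - f(x_n)/f'(x_n)

Iteration 1:
  f(2.300000) = -0.167091
  f'(2.300000) = 0.434783
  x_1 = 2.300000 - (-0.167091)/0.434783 = 2.684309
Iteration 2:
  f(2.684309) = -0.012577
  f'(2.684309) = 0.372535
  x_2 = 2.684309 - (-0.012577)/0.372535 = 2.718069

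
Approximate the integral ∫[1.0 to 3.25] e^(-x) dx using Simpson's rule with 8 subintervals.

f(x) = e^(-x)
a = 1.0, b = 3.25, n = 8
h = (b - a)/n = 0.281250

Simpson's rule: (h/3)[f(x₀) + 4f(x₁) + 2f(x₂) + ... + f(xₙ)]

x_0 = 1.0000, f(x_0) = 0.367879, coefficient = 1
x_1 = 1.2812, f(x_1) = 0.277690, coefficient = 4
x_2 = 1.5625, f(x_2) = 0.209611, coefficient = 2
x_3 = 1.8438, f(x_3) = 0.158223, coefficient = 4
x_4 = 2.1250, f(x_4) = 0.119433, coefficient = 2
x_5 = 2.4062, f(x_5) = 0.090153, coefficient = 4
x_6 = 2.6875, f(x_6) = 0.068051, coefficient = 2
x_7 = 2.9688, f(x_7) = 0.051367, coefficient = 4
x_8 = 3.2500, f(x_8) = 0.038774, coefficient = 1

I ≈ (0.281250/3) × 3.510577 = 0.329117
Exact value: 0.329105
Error: 0.000011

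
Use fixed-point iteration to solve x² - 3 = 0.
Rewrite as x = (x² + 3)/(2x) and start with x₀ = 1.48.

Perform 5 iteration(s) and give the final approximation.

Equation: x² - 3 = 0
Fixed-point form: x = (x² + 3)/(2x)
x₀ = 1.48

x_1 = g(1.480000) = 1.753514
x_2 = g(1.753514) = 1.732182
x_3 = g(1.732182) = 1.732051
x_4 = g(1.732051) = 1.732051
x_5 = g(1.732051) = 1.732051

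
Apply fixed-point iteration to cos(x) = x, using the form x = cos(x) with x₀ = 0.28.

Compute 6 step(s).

Equation: cos(x) = x
Fixed-point form: x = cos(x)
x₀ = 0.28

x_1 = g(0.280000) = 0.961055
x_2 = g(0.961055) = 0.572655
x_3 = g(0.572655) = 0.840465
x_4 = g(0.840465) = 0.667116
x_5 = g(0.667116) = 0.785609
x_6 = g(0.785609) = 0.706958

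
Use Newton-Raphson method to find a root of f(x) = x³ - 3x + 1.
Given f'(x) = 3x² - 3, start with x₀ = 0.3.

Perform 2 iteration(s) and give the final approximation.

f(x) = x³ - 3x + 1
f'(x) = 3x² - 3
x₀ = 0.3

Newton-Raphson formula: x_{n+1} = x_n - f(x_n)/f'(x_n)

Iteration 1:
  f(0.300000) = 0.127000
  f'(0.300000) = -2.730000
  x_1 = 0.300000 - 0.127000/(-2.730000) = 0.346520
Iteration 2:
  f(0.346520) = 0.002048
  f'(0.346520) = -2.639771
  x_2 = 0.346520 - 0.002048/(-2.639771) = 0.347296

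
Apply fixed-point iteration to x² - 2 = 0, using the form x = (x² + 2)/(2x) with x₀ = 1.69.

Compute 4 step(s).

Equation: x² - 2 = 0
Fixed-point form: x = (x² + 2)/(2x)
x₀ = 1.69

x_1 = g(1.690000) = 1.436716
x_2 = g(1.436716) = 1.414390
x_3 = g(1.414390) = 1.414214
x_4 = g(1.414214) = 1.414214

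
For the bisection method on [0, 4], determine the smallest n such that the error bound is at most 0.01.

We need (b-a)/2^n ≤ 0.01
(4 - 0)/2^n ≤ 0.01
4/2^n ≤ 0.01
2^n ≥ 400
n ≥ log₂(400) = 8.64
n ≥ 9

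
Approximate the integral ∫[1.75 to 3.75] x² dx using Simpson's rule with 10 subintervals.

f(x) = x²
a = 1.75, b = 3.75, n = 10
h = (b - a)/n = 0.200000

Simpson's rule: (h/3)[f(x₀) + 4f(x₁) + 2f(x₂) + ... + f(xₙ)]

x_0 = 1.7500, f(x_0) = 3.062500, coefficient = 1
x_1 = 1.9500, f(x_1) = 3.802500, coefficient = 4
x_2 = 2.1500, f(x_2) = 4.622500, coefficient = 2
x_3 = 2.3500, f(x_3) = 5.522500, coefficient = 4
x_4 = 2.5500, f(x_4) = 6.502500, coefficient = 2
x_5 = 2.7500, f(x_5) = 7.562500, coefficient = 4
x_6 = 2.9500, f(x_6) = 8.702500, coefficient = 2
x_7 = 3.1500, f(x_7) = 9.922500, coefficient = 4
x_8 = 3.3500, f(x_8) = 11.222500, coefficient = 2
x_9 = 3.5500, f(x_9) = 12.602500, coefficient = 4
x_10 = 3.7500, f(x_10) = 14.062500, coefficient = 1

I ≈ (0.200000/3) × 236.875000 = 15.791667
Exact value: 15.791667
Error: 0.000000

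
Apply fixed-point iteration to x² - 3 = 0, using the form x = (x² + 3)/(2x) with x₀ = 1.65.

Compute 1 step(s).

Equation: x² - 3 = 0
Fixed-point form: x = (x² + 3)/(2x)
x₀ = 1.65

x_1 = g(1.650000) = 1.734091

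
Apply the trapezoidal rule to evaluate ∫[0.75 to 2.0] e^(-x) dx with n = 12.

f(x) = e^(-x)
a = 0.75, b = 2.0, n = 12
h = (b - a)/n = 0.104167

Trapezoidal rule: (h/2)[f(x₀) + 2f(x₁) + 2f(x₂) + ... + f(xₙ)]

x_0 = 0.7500, f(x_0) = 0.472367, coefficient = 1
x_1 = 0.8542, f(x_1) = 0.425638, coefficient = 2
x_2 = 0.9583, f(x_2) = 0.383532, coefficient = 2
x_3 = 1.0625, f(x_3) = 0.345591, coefficient = 2
x_4 = 1.1667, f(x_4) = 0.311403, coefficient = 2
x_5 = 1.2708, f(x_5) = 0.280598, coefficient = 2
x_6 = 1.3750, f(x_6) = 0.252840, coefficient = 2
x_7 = 1.4792, f(x_7) = 0.227827, coefficient = 2
x_8 = 1.5833, f(x_8) = 0.205290, coefficient = 2
x_9 = 1.6875, f(x_9) = 0.184981, coefficient = 2
x_10 = 1.7917, f(x_10) = 0.166682, coefficient = 2
x_11 = 1.8958, f(x_11) = 0.150193, coefficient = 2
x_12 = 2.0000, f(x_12) = 0.135335, coefficient = 1

I ≈ (0.104167/2) × 6.476851 = 0.337336
Exact value: 0.337031
Error: 0.000305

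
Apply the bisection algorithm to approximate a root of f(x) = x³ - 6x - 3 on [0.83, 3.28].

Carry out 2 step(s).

f(x) = x³ - 6x - 3
Initial interval: [0.83, 3.28]

Iteration 1:
  c_1 = (0.830000 + 3.280000)/2 = 2.055000
  f(c_1) = f(2.055000) = -6.651684
  f(a) × f(c) ≥ 0, new interval: [2.055000, 3.280000]
Iteration 2:
  c_2 = (2.055000 + 3.280000)/2 = 2.667500
  f(c_2) = f(2.667500) = -0.024254
  f(a) × f(c) ≥ 0, new interval: [2.667500, 3.280000]

After 2 iteration(s), the approximation is c_2 = 2.667500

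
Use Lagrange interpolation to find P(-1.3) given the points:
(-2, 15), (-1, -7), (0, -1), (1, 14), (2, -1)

Lagrange interpolation formula:
P(x) = Σ yᵢ × Lᵢ(x)
where Lᵢ(x) = Π_{j≠i} (x - xⱼ)/(xᵢ - xⱼ)

L_0(-1.3) = (-1.3 - (-1))/(-2 - (-1)) × (-1.3 - 0)/(-2 - 0) × (-1.3 - 1)/(-2 - 1) × (-1.3 - 2)/(-2 - 2) = 0.123338
L_1(-1.3) = (-1.3 - (-2))/(-1 - (-2)) × (-1.3 - 0)/(-1 - 0) × (-1.3 - 1)/(-1 - 1) × (-1.3 - 2)/(-1 - 2) = 1.151150
L_2(-1.3) = (-1.3 - (-2))/(0 - (-2)) × (-1.3 - (-1))/(0 - (-1)) × (-1.3 - 1)/(0 - 1) × (-1.3 - 2)/(0 - 2) = -0.398475
L_3(-1.3) = (-1.3 - (-2))/(1 - (-2)) × (-1.3 - (-1))/(1 - (-1)) × (-1.3 - 0)/(1 - 0) × (-1.3 - 2)/(1 - 2) = 0.150150
L_4(-1.3) = (-1.3 - (-2))/(2 - (-2)) × (-1.3 - (-1))/(2 - (-1)) × (-1.3 - 0)/(2 - 0) × (-1.3 - 1)/(2 - 1) = -0.026163

P(-1.3) = 15×L_0(-1.3) + (-7)×L_1(-1.3) + (-1)×L_2(-1.3) + 14×L_3(-1.3) + (-1)×L_4(-1.3)
P(-1.3) = -3.681250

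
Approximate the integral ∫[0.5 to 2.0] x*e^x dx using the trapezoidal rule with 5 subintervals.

f(x) = x*e^x
a = 0.5, b = 2.0, n = 5
h = (b - a)/n = 0.300000

Trapezoidal rule: (h/2)[f(x₀) + 2f(x₁) + 2f(x₂) + ... + f(xₙ)]

x_0 = 0.5000, f(x_0) = 0.824361, coefficient = 1
x_1 = 0.8000, f(x_1) = 1.780433, coefficient = 2
x_2 = 1.1000, f(x_2) = 3.304583, coefficient = 2
x_3 = 1.4000, f(x_3) = 5.677280, coefficient = 2
x_4 = 1.7000, f(x_4) = 9.305711, coefficient = 2
x_5 = 2.0000, f(x_5) = 14.778112, coefficient = 1

I ≈ (0.300000/2) × 55.738485 = 8.360773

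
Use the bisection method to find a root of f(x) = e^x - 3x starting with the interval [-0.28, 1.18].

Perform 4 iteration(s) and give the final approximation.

f(x) = e^x - 3x
Initial interval: [-0.28, 1.18]

Iteration 1:
  c_1 = (-0.280000 + 1.180000)/2 = 0.450000
  f(c_1) = f(0.450000) = 0.218312
  f(a) × f(c) ≥ 0, new interval: [0.450000, 1.180000]
Iteration 2:
  c_2 = (0.450000 + 1.180000)/2 = 0.815000
  f(c_2) = f(0.815000) = -0.185824
  f(a) × f(c) < 0, new interval: [0.450000, 0.815000]
Iteration 3:
  c_3 = (0.450000 + 0.815000)/2 = 0.632500
  f(c_3) = f(0.632500) = -0.015190
  f(a) × f(c) < 0, new interval: [0.450000, 0.632500]
Iteration 4:
  c_4 = (0.450000 + 0.632500)/2 = 0.541250
  f(c_4) = f(0.541250) = 0.094403
  f(a) × f(c) ≥ 0, new interval: [0.541250, 0.632500]

After 4 iteration(s), the approximation is c_4 = 0.541250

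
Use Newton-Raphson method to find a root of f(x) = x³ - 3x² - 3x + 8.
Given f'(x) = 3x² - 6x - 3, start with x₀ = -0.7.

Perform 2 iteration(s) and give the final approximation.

f(x) = x³ - 3x² - 3x + 8
f'(x) = 3x² - 6x - 3
x₀ = -0.7

Newton-Raphson formula: x_{n+1} = x_n - f(x_n)/f'(x_n)

Iteration 1:
  f(-0.700000) = 8.287000
  f'(-0.700000) = 2.670000
  x_1 = -0.700000 - 8.287000/2.670000 = -3.803745
Iteration 2:
  f(-3.803745) = -79.028607
  f'(-3.803745) = 63.227907
  x_2 = -3.803745 - (-79.028607)/63.227907 = -2.553845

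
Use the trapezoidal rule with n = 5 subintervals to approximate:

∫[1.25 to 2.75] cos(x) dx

f(x) = cos(x)
a = 1.25, b = 2.75, n = 5
h = (b - a)/n = 0.300000

Trapezoidal rule: (h/2)[f(x₀) + 2f(x₁) + 2f(x₂) + ... + f(xₙ)]

x_0 = 1.2500, f(x_0) = 0.315322, coefficient = 1
x_1 = 1.5500, f(x_1) = 0.020795, coefficient = 2
x_2 = 1.8500, f(x_2) = -0.275590, coefficient = 2
x_3 = 2.1500, f(x_3) = -0.547358, coefficient = 2
x_4 = 2.4500, f(x_4) = -0.770231, coefficient = 2
x_5 = 2.7500, f(x_5) = -0.924302, coefficient = 1

I ≈ (0.300000/2) × -3.753749 = -0.563062
Exact value: -0.567324
Error: 0.004261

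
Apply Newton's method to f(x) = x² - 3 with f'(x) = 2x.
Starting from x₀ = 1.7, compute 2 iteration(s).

f(x) = x² - 3
f'(x) = 2x
x₀ = 1.7

Newton-Raphson formula: x_{n+1} = x_n - f(x_n)/f'(x_n)

Iteration 1:
  f(1.700000) = -0.110000
  f'(1.700000) = 3.400000
  x_1 = 1.700000 - (-0.110000)/3.400000 = 1.732353
Iteration 2:
  f(1.732353) = 0.001047
  f'(1.732353) = 3.464706
  x_2 = 1.732353 - 0.001047/3.464706 = 1.732051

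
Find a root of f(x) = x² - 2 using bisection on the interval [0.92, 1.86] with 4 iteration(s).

f(x) = x² - 2
Initial interval: [0.92, 1.86]

Iteration 1:
  c_1 = (0.920000 + 1.860000)/2 = 1.390000
  f(c_1) = f(1.390000) = -0.067900
  f(a) × f(c) ≥ 0, new interval: [1.390000, 1.860000]
Iteration 2:
  c_2 = (1.390000 + 1.860000)/2 = 1.625000
  f(c_2) = f(1.625000) = 0.640625
  f(a) × f(c) < 0, new interval: [1.390000, 1.625000]
Iteration 3:
  c_3 = (1.390000 + 1.625000)/2 = 1.507500
  f(c_3) = f(1.507500) = 0.272556
  f(a) × f(c) < 0, new interval: [1.390000, 1.507500]
Iteration 4:
  c_4 = (1.390000 + 1.507500)/2 = 1.448750
  f(c_4) = f(1.448750) = 0.098877
  f(a) × f(c) < 0, new interval: [1.390000, 1.448750]

After 4 iteration(s), the approximation is c_4 = 1.448750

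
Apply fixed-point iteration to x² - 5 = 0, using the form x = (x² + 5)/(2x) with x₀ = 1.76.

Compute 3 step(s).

Equation: x² - 5 = 0
Fixed-point form: x = (x² + 5)/(2x)
x₀ = 1.76

x_1 = g(1.760000) = 2.300455
x_2 = g(2.300455) = 2.236969
x_3 = g(2.236969) = 2.236068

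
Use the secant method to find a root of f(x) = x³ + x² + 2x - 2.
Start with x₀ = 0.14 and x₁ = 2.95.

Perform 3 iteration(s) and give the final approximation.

f(x) = x³ + x² + 2x - 2
x₀ = 0.14, x₁ = 2.95

Secant formula: x_{n+1} = x_n - f(x_n)(x_n - x_{n-1})/(f(x_n) - f(x_{n-1}))

Iteration 1:
  f(0.140000) = -1.697656
  f(2.950000) = 38.274875
  x_2 = 2.950000 - 38.274875×(2.950000 - 0.140000)/(38.274875 - (-1.697656))
       = 0.259342
Iteration 2:
  f(2.950000) = 38.274875
  f(0.259342) = -1.396614
  x_3 = 0.259342 - (-1.396614)×(0.259342 - 2.950000)/(-1.396614 - 38.274875)
       = 0.354065
Iteration 3:
  f(0.259342) = -1.396614
  f(0.354065) = -1.122120
  x_4 = 0.354065 - (-1.122120)×(0.354065 - 0.259342)/(-1.122120 - (-1.396614))
       = 0.741290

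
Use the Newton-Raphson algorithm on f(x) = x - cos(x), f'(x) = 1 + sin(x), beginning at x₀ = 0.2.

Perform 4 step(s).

f(x) = x - cos(x)
f'(x) = 1 + sin(x)
x₀ = 0.2

Newton-Raphson formula: x_{n+1} = x_n - f(x_n)/f'(x_n)

Iteration 1:
  f(0.200000) = -0.780067
  f'(0.200000) = 1.198669
  x_1 = 0.200000 - (-0.780067)/1.198669 = 0.850777
Iteration 2:
  f(0.850777) = 0.191378
  f'(0.850777) = 1.751793
  x_2 = 0.850777 - 0.191378/1.751793 = 0.741530
Iteration 3:
  f(0.741530) = 0.004094
  f'(0.741530) = 1.675417
  x_3 = 0.741530 - 0.004094/1.675417 = 0.739086
Iteration 4:
  f(0.739086) = 0.000002
  f'(0.739086) = 1.673613
  x_4 = 0.739086 - 0.000002/1.673613 = 0.739085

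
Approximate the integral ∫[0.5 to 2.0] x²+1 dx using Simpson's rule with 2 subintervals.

f(x) = x²+1
a = 0.5, b = 2.0, n = 2
h = (b - a)/n = 0.750000

Simpson's rule: (h/3)[f(x₀) + 4f(x₁) + 2f(x₂) + ... + f(xₙ)]

x_0 = 0.5000, f(x_0) = 1.250000, coefficient = 1
x_1 = 1.2500, f(x_1) = 2.562500, coefficient = 4
x_2 = 2.0000, f(x_2) = 5.000000, coefficient = 1

I ≈ (0.750000/3) × 16.500000 = 4.125000
Exact value: 4.125000
Error: 0.000000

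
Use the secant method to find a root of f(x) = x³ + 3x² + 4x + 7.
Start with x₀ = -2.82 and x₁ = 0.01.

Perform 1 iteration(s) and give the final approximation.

f(x) = x³ + 3x² + 4x + 7
x₀ = -2.82, x₁ = 0.01

Secant formula: x_{n+1} = x_n - f(x_n)(x_n - x_{n-1})/(f(x_n) - f(x_{n-1}))

Iteration 1:
  f(-2.820000) = -2.848568
  f(0.010000) = 7.040301
  x_2 = 0.010000 - 7.040301×(0.010000 - (-2.820000))/(7.040301 - (-2.848568))
       = -2.004796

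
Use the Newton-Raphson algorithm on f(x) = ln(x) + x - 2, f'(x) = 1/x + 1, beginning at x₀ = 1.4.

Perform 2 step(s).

f(x) = ln(x) + x - 2
f'(x) = 1/x + 1
x₀ = 1.4

Newton-Raphson formula: x_{n+1} = x_n - f(x_n)/f'(x_n)

Iteration 1:
  f(1.400000) = -0.263528
  f'(1.400000) = 1.714286
  x_1 = 1.400000 - (-0.263528)/1.714286 = 1.553725
Iteration 2:
  f(1.553725) = -0.005621
  f'(1.553725) = 1.643615
  x_2 = 1.553725 - (-0.005621)/1.643615 = 1.557144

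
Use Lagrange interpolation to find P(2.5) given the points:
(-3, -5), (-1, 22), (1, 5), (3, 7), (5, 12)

Lagrange interpolation formula:
P(x) = Σ yᵢ × Lᵢ(x)
where Lᵢ(x) = Π_{j≠i} (x - xⱼ)/(xᵢ - xⱼ)

L_0(2.5) = (2.5 - (-1))/(-3 - (-1)) × (2.5 - 1)/(-3 - 1) × (2.5 - 3)/(-3 - 3) × (2.5 - 5)/(-3 - 5) = 0.017090
L_1(2.5) = (2.5 - (-3))/(-1 - (-3)) × (2.5 - 1)/(-1 - 1) × (2.5 - 3)/(-1 - 3) × (2.5 - 5)/(-1 - 5) = -0.107422
L_2(2.5) = (2.5 - (-3))/(1 - (-3)) × (2.5 - (-1))/(1 - (-1)) × (2.5 - 3)/(1 - 3) × (2.5 - 5)/(1 - 5) = 0.375977
L_3(2.5) = (2.5 - (-3))/(3 - (-3)) × (2.5 - (-1))/(3 - (-1)) × (2.5 - 1)/(3 - 1) × (2.5 - 5)/(3 - 5) = 0.751953
L_4(2.5) = (2.5 - (-3))/(5 - (-3)) × (2.5 - (-1))/(5 - (-1)) × (2.5 - 1)/(5 - 1) × (2.5 - 3)/(5 - 3) = -0.037598

P(2.5) = (-5)×L_0(2.5) + 22×L_1(2.5) + 5×L_2(2.5) + 7×L_3(2.5) + 12×L_4(2.5)
P(2.5) = 4.243652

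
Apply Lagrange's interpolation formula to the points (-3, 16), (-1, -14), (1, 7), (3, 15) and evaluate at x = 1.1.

Lagrange interpolation formula:
P(x) = Σ yᵢ × Lᵢ(x)
where Lᵢ(x) = Π_{j≠i} (x - xⱼ)/(xᵢ - xⱼ)

L_0(1.1) = (1.1 - (-1))/(-3 - (-1)) × (1.1 - 1)/(-3 - 1) × (1.1 - 3)/(-3 - 3) = 0.008313
L_1(1.1) = (1.1 - (-3))/(-1 - (-3)) × (1.1 - 1)/(-1 - 1) × (1.1 - 3)/(-1 - 3) = -0.048688
L_2(1.1) = (1.1 - (-3))/(1 - (-3)) × (1.1 - (-1))/(1 - (-1)) × (1.1 - 3)/(1 - 3) = 1.022437
L_3(1.1) = (1.1 - (-3))/(3 - (-3)) × (1.1 - (-1))/(3 - (-1)) × (1.1 - 1)/(3 - 1) = 0.017938

P(1.1) = 16×L_0(1.1) + (-14)×L_1(1.1) + 7×L_2(1.1) + 15×L_3(1.1)
P(1.1) = 8.240750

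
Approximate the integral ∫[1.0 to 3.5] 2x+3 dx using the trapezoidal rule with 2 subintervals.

f(x) = 2x+3
a = 1.0, b = 3.5, n = 2
h = (b - a)/n = 1.250000

Trapezoidal rule: (h/2)[f(x₀) + 2f(x₁) + 2f(x₂) + ... + f(xₙ)]

x_0 = 1.0000, f(x_0) = 5.000000, coefficient = 1
x_1 = 2.2500, f(x_1) = 7.500000, coefficient = 2
x_2 = 3.5000, f(x_2) = 10.000000, coefficient = 1

I ≈ (1.250000/2) × 30.000000 = 18.750000
Exact value: 18.750000
Error: 0.000000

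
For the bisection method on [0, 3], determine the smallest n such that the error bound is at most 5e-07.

We need (b-a)/2^n ≤ 5e-07
(3 - 0)/2^n ≤ 5e-07
3/2^n ≤ 5e-07
2^n ≥ 6000000
n ≥ log₂(6000000) = 22.52
n ≥ 23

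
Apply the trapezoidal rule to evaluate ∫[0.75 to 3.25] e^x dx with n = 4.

f(x) = e^x
a = 0.75, b = 3.25, n = 4
h = (b - a)/n = 0.625000

Trapezoidal rule: (h/2)[f(x₀) + 2f(x₁) + 2f(x₂) + ... + f(xₙ)]

x_0 = 0.7500, f(x_0) = 2.117000, coefficient = 1
x_1 = 1.3750, f(x_1) = 3.955077, coefficient = 2
x_2 = 2.0000, f(x_2) = 7.389056, coefficient = 2
x_3 = 2.6250, f(x_3) = 13.804574, coefficient = 2
x_4 = 3.2500, f(x_4) = 25.790340, coefficient = 1

I ≈ (0.625000/2) × 78.204754 = 24.438986
Exact value: 23.673340
Error: 0.765646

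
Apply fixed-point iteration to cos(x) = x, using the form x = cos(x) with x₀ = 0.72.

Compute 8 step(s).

Equation: cos(x) = x
Fixed-point form: x = cos(x)
x₀ = 0.72

x_1 = g(0.720000) = 0.751806
x_2 = g(0.751806) = 0.730457
x_3 = g(0.730457) = 0.744870
x_4 = g(0.744870) = 0.735176
x_5 = g(0.735176) = 0.741713
x_6 = g(0.741713) = 0.737313
x_7 = g(0.737313) = 0.740278
x_8 = g(0.740278) = 0.738281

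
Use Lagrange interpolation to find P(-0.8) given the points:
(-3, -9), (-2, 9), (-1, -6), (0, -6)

Lagrange interpolation formula:
P(x) = Σ yᵢ × Lᵢ(x)
where Lᵢ(x) = Π_{j≠i} (x - xⱼ)/(xᵢ - xⱼ)

L_0(-0.8) = (-0.8 - (-2))/(-3 - (-2)) × (-0.8 - (-1))/(-3 - (-1)) × (-0.8 - 0)/(-3 - 0) = 0.032000
L_1(-0.8) = (-0.8 - (-3))/(-2 - (-3)) × (-0.8 - (-1))/(-2 - (-1)) × (-0.8 - 0)/(-2 - 0) = -0.176000
L_2(-0.8) = (-0.8 - (-3))/(-1 - (-3)) × (-0.8 - (-2))/(-1 - (-2)) × (-0.8 - 0)/(-1 - 0) = 1.056000
L_3(-0.8) = (-0.8 - (-3))/(0 - (-3)) × (-0.8 - (-2))/(0 - (-2)) × (-0.8 - (-1))/(0 - (-1)) = 0.088000

P(-0.8) = (-9)×L_0(-0.8) + 9×L_1(-0.8) + (-6)×L_2(-0.8) + (-6)×L_3(-0.8)
P(-0.8) = -8.736000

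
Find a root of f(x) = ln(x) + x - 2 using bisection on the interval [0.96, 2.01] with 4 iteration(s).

f(x) = ln(x) + x - 2
Initial interval: [0.96, 2.01]

Iteration 1:
  c_1 = (0.960000 + 2.010000)/2 = 1.485000
  f(c_1) = f(1.485000) = -0.119585
  f(a) × f(c) ≥ 0, new interval: [1.485000, 2.010000]
Iteration 2:
  c_2 = (1.485000 + 2.010000)/2 = 1.747500
  f(c_2) = f(1.747500) = 0.305686
  f(a) × f(c) < 0, new interval: [1.485000, 1.747500]
Iteration 3:
  c_3 = (1.485000 + 1.747500)/2 = 1.616250
  f(c_3) = f(1.616250) = 0.096359
  f(a) × f(c) < 0, new interval: [1.485000, 1.616250]
Iteration 4:
  c_4 = (1.485000 + 1.616250)/2 = 1.550625
  f(c_4) = f(1.550625) = -0.010717
  f(a) × f(c) ≥ 0, new interval: [1.550625, 1.616250]

After 4 iteration(s), the approximation is c_4 = 1.550625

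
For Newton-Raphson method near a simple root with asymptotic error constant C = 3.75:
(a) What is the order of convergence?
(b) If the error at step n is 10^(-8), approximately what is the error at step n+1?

(a) Newton-Raphson has quadratic (order 2) convergence near simple roots.
    This means |e_{n+1}| ≈ C|e_n|².

(b) With |e_n| = 10^(-8) and C = 3.75:
    |e_{n+1}| ≈ 3.75 × (10^(-8))² = 3.75 × 10^(-16)

(a) 2 (quadratic); (b) |e_{n+1}| ≈ 3.750e-16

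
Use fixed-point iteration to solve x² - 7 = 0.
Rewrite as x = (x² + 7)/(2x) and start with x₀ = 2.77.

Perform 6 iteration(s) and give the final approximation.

Equation: x² - 7 = 0
Fixed-point form: x = (x² + 7)/(2x)
x₀ = 2.77

x_1 = g(2.770000) = 2.648538
x_2 = g(2.648538) = 2.645753
x_3 = g(2.645753) = 2.645751
x_4 = g(2.645751) = 2.645751
x_5 = g(2.645751) = 2.645751
x_6 = g(2.645751) = 2.645751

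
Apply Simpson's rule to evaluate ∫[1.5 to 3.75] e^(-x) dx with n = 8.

f(x) = e^(-x)
a = 1.5, b = 3.75, n = 8
h = (b - a)/n = 0.281250

Simpson's rule: (h/3)[f(x₀) + 4f(x₁) + 2f(x₂) + ... + f(xₙ)]

x_0 = 1.5000, f(x_0) = 0.223130, coefficient = 1
x_1 = 1.7812, f(x_1) = 0.168427, coefficient = 4
x_2 = 2.0625, f(x_2) = 0.127136, coefficient = 2
x_3 = 2.3438, f(x_3) = 0.095967, coefficient = 4
x_4 = 2.6250, f(x_4) = 0.072440, coefficient = 2
x_5 = 2.9062, f(x_5) = 0.054680, coefficient = 4
x_6 = 3.1875, f(x_6) = 0.041275, coefficient = 2
x_7 = 3.4688, f(x_7) = 0.031156, coefficient = 4
x_8 = 3.7500, f(x_8) = 0.023518, coefficient = 1

I ≈ (0.281250/3) × 2.129272 = 0.199619
Exact value: 0.199612
Error: 0.000007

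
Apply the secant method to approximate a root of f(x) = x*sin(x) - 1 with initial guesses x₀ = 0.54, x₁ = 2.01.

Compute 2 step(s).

f(x) = x*sin(x) - 1
x₀ = 0.54, x₁ = 2.01

Secant formula: x_{n+1} = x_n - f(x_n)(x_n - x_{n-1})/(f(x_n) - f(x_{n-1}))

Iteration 1:
  f(0.540000) = -0.722367
  f(2.010000) = 0.819232
  x_2 = 2.010000 - 0.819232×(2.010000 - 0.540000)/(0.819232 - (-0.722367))
       = 1.228817
Iteration 2:
  f(2.010000) = 0.819232
  f(1.228817) = 0.157659
  x_3 = 1.228817 - 0.157659×(1.228817 - 2.010000)/(0.157659 - 0.819232)
       = 1.042653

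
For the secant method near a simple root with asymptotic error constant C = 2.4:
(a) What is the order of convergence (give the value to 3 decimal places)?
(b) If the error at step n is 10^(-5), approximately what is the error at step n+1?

(a) Secant method has superlinear convergence with order φ = (1+√5)/2 ≈ 1.618.
    This means |e_{n+1}| ≈ C|e_n|^1.618.

(b) With |e_n| = 10^(-5) and C = 2.4:
    |e_{n+1}| ≈ 2.4 × (10^(-5))^1.618 = 2.4 × 10^(-8.09)

(a) ≈ 1.618 (golden ratio); (b) |e_{n+1}| ≈ 1.950e-08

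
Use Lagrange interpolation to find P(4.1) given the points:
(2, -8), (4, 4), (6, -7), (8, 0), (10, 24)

Lagrange interpolation formula:
P(x) = Σ yᵢ × Lᵢ(x)
where Lᵢ(x) = Π_{j≠i} (x - xⱼ)/(xᵢ - xⱼ)

L_0(4.1) = (4.1 - 4)/(2 - 4) × (4.1 - 6)/(2 - 6) × (4.1 - 8)/(2 - 8) × (4.1 - 10)/(2 - 10) = -0.011385
L_1(4.1) = (4.1 - 2)/(4 - 2) × (4.1 - 6)/(4 - 6) × (4.1 - 8)/(4 - 8) × (4.1 - 10)/(4 - 10) = 0.956353
L_2(4.1) = (4.1 - 2)/(6 - 2) × (4.1 - 4)/(6 - 4) × (4.1 - 8)/(6 - 8) × (4.1 - 10)/(6 - 10) = 0.075502
L_3(4.1) = (4.1 - 2)/(8 - 2) × (4.1 - 4)/(8 - 4) × (4.1 - 6)/(8 - 6) × (4.1 - 10)/(8 - 10) = -0.024522
L_4(4.1) = (4.1 - 2)/(10 - 2) × (4.1 - 4)/(10 - 4) × (4.1 - 6)/(10 - 6) × (4.1 - 8)/(10 - 8) = 0.004052

P(4.1) = (-8)×L_0(4.1) + 4×L_1(4.1) + (-7)×L_2(4.1) + 0×L_3(4.1) + 24×L_4(4.1)
P(4.1) = 3.485239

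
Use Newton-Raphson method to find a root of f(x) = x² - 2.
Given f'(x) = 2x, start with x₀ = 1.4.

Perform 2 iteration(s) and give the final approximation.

f(x) = x² - 2
f'(x) = 2x
x₀ = 1.4

Newton-Raphson formula: x_{n+1} = x_n - f(x_n)/f'(x_n)

Iteration 1:
  f(1.400000) = -0.040000
  f'(1.400000) = 2.800000
  x_1 = 1.400000 - (-0.040000)/2.800000 = 1.414286
Iteration 2:
  f(1.414286) = 0.000204
  f'(1.414286) = 2.828571
  x_2 = 1.414286 - 0.000204/2.828571 = 1.414214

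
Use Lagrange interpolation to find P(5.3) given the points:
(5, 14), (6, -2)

Lagrange interpolation formula:
P(x) = Σ yᵢ × Lᵢ(x)
where Lᵢ(x) = Π_{j≠i} (x - xⱼ)/(xᵢ - xⱼ)

L_0(5.3) = (5.3 - 6)/(5 - 6) = 0.700000
L_1(5.3) = (5.3 - 5)/(6 - 5) = 0.300000

P(5.3) = 14×L_0(5.3) + (-2)×L_1(5.3)
P(5.3) = 9.200000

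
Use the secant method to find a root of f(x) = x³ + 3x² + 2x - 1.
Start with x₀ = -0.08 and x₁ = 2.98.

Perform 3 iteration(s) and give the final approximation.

f(x) = x³ + 3x² + 2x - 1
x₀ = -0.08, x₁ = 2.98

Secant formula: x_{n+1} = x_n - f(x_n)(x_n - x_{n-1})/(f(x_n) - f(x_{n-1}))

Iteration 1:
  f(-0.080000) = -1.141312
  f(2.980000) = 58.064792
  x_2 = 2.980000 - 58.064792×(2.980000 - (-0.080000))/(58.064792 - (-1.141312))
       = -0.021013
Iteration 2:
  f(2.980000) = 58.064792
  f(-0.021013) = -1.040710
  x_3 = -0.021013 - (-1.040710)×(-0.021013 - 2.980000)/(-1.040710 - 58.064792)
       = 0.031828
Iteration 3:
  f(-0.021013) = -1.040710
  f(0.031828) = -0.933272
  x_4 = 0.031828 - (-0.933272)×(0.031828 - (-0.021013))/(-0.933272 - (-1.040710))
       = 0.490837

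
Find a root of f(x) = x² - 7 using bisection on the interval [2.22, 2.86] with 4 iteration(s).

f(x) = x² - 7
Initial interval: [2.22, 2.86]

Iteration 1:
  c_1 = (2.220000 + 2.860000)/2 = 2.540000
  f(c_1) = f(2.540000) = -0.548400
  f(a) × f(c) ≥ 0, new interval: [2.540000, 2.860000]
Iteration 2:
  c_2 = (2.540000 + 2.860000)/2 = 2.700000
  f(c_2) = f(2.700000) = 0.290000
  f(a) × f(c) < 0, new interval: [2.540000, 2.700000]
Iteration 3:
  c_3 = (2.540000 + 2.700000)/2 = 2.620000
  f(c_3) = f(2.620000) = -0.135600
  f(a) × f(c) ≥ 0, new interval: [2.620000, 2.700000]
Iteration 4:
  c_4 = (2.620000 + 2.700000)/2 = 2.660000
  f(c_4) = f(2.660000) = 0.075600
  f(a) × f(c) < 0, new interval: [2.620000, 2.660000]

After 4 iteration(s), the approximation is c_4 = 2.660000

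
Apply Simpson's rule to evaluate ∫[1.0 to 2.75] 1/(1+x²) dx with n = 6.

f(x) = 1/(1+x²)
a = 1.0, b = 2.75, n = 6
h = (b - a)/n = 0.291667

Simpson's rule: (h/3)[f(x₀) + 4f(x₁) + 2f(x₂) + ... + f(xₙ)]

x_0 = 1.0000, f(x_0) = 0.500000, coefficient = 1
x_1 = 1.2917, f(x_1) = 0.374756, coefficient = 4
x_2 = 1.5833, f(x_2) = 0.285149, coefficient = 2
x_3 = 1.8750, f(x_3) = 0.221453, coefficient = 4
x_4 = 2.1667, f(x_4) = 0.175610, coefficient = 2
x_5 = 2.4583, f(x_5) = 0.141977, coefficient = 4
x_6 = 2.7500, f(x_6) = 0.116788, coefficient = 1

I ≈ (0.291667/3) × 4.491049 = 0.436630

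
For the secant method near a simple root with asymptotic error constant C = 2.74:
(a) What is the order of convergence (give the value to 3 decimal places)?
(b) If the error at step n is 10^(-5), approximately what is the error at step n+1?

(a) Secant method has superlinear convergence with order φ = (1+√5)/2 ≈ 1.618.
    This means |e_{n+1}| ≈ C|e_n|^1.618.

(b) With |e_n| = 10^(-5) and C = 2.74:
    |e_{n+1}| ≈ 2.74 × (10^(-5))^1.618 = 2.74 × 10^(-8.09)

(a) ≈ 1.618 (golden ratio); (b) |e_{n+1}| ≈ 2.226e-08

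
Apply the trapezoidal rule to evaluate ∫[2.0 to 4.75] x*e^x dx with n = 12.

f(x) = x*e^x
a = 2.0, b = 4.75, n = 12
h = (b - a)/n = 0.229167

Trapezoidal rule: (h/2)[f(x₀) + 2f(x₁) + 2f(x₂) + ... + f(xₙ)]

x_0 = 2.0000, f(x_0) = 14.778112, coefficient = 1
x_1 = 2.2292, f(x_1) = 20.713683, coefficient = 2
x_2 = 2.4583, f(x_2) = 28.726411, coefficient = 2
x_3 = 2.6875, f(x_3) = 39.492524, coefficient = 2
x_4 = 2.9167, f(x_4) = 53.898793, coefficient = 2
x_5 = 3.1458, f(x_5) = 73.106125, coefficient = 2
x_6 = 3.3750, f(x_6) = 98.631958, coefficient = 2
x_7 = 3.6042, f(x_7) = 132.456892, coefficient = 2
x_8 = 3.8333, f(x_8) = 177.162622, coefficient = 2
x_9 = 4.0625, f(x_9) = 236.110177, coefficient = 2
x_10 = 4.2917, f(x_10) = 313.670109, coefficient = 2
x_11 = 4.5208, f(x_11) = 415.519555, coefficient = 2
x_12 = 4.7500, f(x_12) = 549.025352, coefficient = 1

I ≈ (0.229167/2) × 3742.781161 = 428.860341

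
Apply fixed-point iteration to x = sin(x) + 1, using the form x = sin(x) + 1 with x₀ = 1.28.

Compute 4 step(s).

Equation: x = sin(x) + 1
Fixed-point form: x = sin(x) + 1
x₀ = 1.28

x_1 = g(1.280000) = 1.958016
x_2 = g(1.958016) = 1.925963
x_3 = g(1.925963) = 1.937589
x_4 = g(1.937589) = 1.933482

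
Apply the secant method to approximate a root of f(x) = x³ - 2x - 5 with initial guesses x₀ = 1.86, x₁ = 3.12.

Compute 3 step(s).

f(x) = x³ - 2x - 5
x₀ = 1.86, x₁ = 3.12

Secant formula: x_{n+1} = x_n - f(x_n)(x_n - x_{n-1})/(f(x_n) - f(x_{n-1}))

Iteration 1:
  f(1.860000) = -2.285144
  f(3.120000) = 19.131328
  x_2 = 3.120000 - 19.131328×(3.120000 - 1.860000)/(19.131328 - (-2.285144))
       = 1.994442
Iteration 2:
  f(3.120000) = 19.131328
  f(1.994442) = -1.055391
  x_3 = 1.994442 - (-1.055391)×(1.994442 - 3.120000)/(-1.055391 - 19.131328)
       = 2.053288
Iteration 3:
  f(1.994442) = -1.055391
  f(2.053288) = -0.449929
  x_4 = 2.053288 - (-0.449929)×(2.053288 - 1.994442)/(-0.449929 - (-1.055391))
       = 2.097017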